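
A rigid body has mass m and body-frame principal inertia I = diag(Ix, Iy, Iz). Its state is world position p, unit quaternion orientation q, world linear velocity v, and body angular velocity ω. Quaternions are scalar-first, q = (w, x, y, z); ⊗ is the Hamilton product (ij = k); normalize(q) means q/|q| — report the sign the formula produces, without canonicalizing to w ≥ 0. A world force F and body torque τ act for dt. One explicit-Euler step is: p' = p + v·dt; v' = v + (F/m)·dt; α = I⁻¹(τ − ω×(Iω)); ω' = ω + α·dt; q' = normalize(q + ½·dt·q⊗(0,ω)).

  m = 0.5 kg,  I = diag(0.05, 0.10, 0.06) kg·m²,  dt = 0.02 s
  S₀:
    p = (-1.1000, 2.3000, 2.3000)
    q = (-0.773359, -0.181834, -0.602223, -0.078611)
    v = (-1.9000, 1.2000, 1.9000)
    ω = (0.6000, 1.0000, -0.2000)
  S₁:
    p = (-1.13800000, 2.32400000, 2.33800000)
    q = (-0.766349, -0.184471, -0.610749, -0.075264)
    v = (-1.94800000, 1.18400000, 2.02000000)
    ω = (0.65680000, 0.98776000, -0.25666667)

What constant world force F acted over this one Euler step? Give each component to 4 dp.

F = (-1.2000, -0.4000, 3.0000)

Δv = v₁−v₀ = (-0.04800000, -0.01600000, 0.12000000)
m·(v₁−v₀)/dt = (-1.2000, -0.4000, 3.0000)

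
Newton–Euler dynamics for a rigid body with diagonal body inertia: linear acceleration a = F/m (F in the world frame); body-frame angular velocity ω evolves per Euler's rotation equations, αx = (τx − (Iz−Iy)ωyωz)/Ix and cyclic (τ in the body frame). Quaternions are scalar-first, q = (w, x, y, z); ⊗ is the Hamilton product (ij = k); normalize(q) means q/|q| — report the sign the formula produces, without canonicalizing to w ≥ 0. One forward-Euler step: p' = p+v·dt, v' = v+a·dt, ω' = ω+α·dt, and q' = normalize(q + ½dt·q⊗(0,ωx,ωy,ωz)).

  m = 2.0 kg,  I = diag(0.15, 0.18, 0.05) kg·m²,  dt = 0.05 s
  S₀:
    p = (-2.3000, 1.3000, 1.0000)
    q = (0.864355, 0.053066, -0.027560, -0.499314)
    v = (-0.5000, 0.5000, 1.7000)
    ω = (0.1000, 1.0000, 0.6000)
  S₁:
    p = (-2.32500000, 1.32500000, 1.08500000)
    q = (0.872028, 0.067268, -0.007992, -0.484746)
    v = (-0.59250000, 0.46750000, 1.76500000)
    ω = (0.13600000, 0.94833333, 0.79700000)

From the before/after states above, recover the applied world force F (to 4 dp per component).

v₁ − v₀ = (-0.09250000, -0.03250000, 0.06500000)
F = m·Δv/dt = (-3.7000, -1.3000, 2.6000)

F = (-3.7000, -1.3000, 2.6000)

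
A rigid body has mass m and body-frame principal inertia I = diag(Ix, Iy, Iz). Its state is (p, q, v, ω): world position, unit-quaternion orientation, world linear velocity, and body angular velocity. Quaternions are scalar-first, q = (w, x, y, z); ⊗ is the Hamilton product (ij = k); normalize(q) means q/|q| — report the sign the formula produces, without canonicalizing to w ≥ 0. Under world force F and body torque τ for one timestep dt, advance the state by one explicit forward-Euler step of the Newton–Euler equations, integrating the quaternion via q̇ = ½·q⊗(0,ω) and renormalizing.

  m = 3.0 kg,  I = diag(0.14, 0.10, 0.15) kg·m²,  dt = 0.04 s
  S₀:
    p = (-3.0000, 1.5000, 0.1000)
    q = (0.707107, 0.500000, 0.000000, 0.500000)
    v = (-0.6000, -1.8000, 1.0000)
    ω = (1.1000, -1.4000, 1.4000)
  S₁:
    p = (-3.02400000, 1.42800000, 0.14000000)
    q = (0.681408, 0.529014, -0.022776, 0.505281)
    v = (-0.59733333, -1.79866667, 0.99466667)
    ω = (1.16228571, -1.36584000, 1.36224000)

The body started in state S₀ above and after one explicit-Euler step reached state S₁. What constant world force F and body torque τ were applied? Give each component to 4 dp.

F = (0.2000, 0.1000, -0.4000)
τ = (0.1200, 0.0700, -0.0800)

Δv = v₁−v₀ = (0.00266667, 0.00133333, -0.00533333)
applied force F = (0.2000, 0.1000, -0.4000)
Δω = ω₁−ω₀ = (0.06228571, 0.03416000, -0.03776000)
gyro term ω₀×Iω₀ = (-0.0980, -0.0154, 0.0616)
τ = I·(Δω/dt) + ω₀×(Iω₀) = (0.1200, 0.0700, -0.0800)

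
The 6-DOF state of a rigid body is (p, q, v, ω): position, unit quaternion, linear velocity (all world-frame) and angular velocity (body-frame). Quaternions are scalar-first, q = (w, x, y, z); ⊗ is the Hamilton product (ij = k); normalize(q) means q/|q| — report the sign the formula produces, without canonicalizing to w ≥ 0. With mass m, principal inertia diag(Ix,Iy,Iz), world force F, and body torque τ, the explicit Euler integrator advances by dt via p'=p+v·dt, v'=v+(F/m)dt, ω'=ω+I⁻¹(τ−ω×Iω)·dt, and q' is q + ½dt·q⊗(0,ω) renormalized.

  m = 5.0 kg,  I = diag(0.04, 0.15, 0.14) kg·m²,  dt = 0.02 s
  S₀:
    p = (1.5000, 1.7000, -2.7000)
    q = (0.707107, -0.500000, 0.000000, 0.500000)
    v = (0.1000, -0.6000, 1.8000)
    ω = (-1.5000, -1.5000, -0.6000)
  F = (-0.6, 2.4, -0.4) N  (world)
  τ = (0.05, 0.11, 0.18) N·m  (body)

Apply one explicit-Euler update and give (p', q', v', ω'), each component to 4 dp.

a = F/m = (-0.1200, 0.4800, -0.0800)
p + v·dt = (1.5020, 1.6880, -2.6640)
v' = v + a·dt = (0.0976, -0.5904, 1.7984)
ω×(Iω) gyroscopic = (-0.0090, -0.0900, 0.2475)
α = I⁻¹(τ − ω×Iω) = (1.4750, 1.3333, -0.4821)
ω' = ω + α·dt = (-1.4705, -1.4733, -0.6096)
Hamilton product q⊗(0,ω) = (-0.4500000, -0.3106605, -2.1106605, 0.3257358)
q' = normalize(q + ½dt·q⊗(0,ω)) = (0.7024, -0.5030, -0.0211, 0.5031)

p' = (1.5020, 1.6880, -2.6640)
q' = (0.7024, -0.5030, -0.0211, 0.5031)
v' = (0.0976, -0.5904, 1.7984)
ω' = (-1.4705, -1.4733, -0.6096)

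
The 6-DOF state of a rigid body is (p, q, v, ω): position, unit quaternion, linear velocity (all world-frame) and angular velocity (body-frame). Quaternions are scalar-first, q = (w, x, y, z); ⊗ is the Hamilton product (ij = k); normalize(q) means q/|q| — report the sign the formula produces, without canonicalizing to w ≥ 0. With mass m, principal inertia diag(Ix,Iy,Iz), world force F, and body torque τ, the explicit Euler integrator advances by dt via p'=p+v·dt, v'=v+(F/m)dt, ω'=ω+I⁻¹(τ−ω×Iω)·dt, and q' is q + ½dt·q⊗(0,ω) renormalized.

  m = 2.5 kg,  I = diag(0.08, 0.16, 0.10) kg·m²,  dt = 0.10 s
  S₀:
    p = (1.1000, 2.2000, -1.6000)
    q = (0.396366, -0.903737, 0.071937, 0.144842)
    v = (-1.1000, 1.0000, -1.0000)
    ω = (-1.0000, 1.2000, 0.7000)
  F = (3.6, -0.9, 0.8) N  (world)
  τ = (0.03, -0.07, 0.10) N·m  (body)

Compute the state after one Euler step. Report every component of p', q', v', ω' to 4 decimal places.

new position p' = (0.9900, 2.3000, -1.7000)
v' = v + a·dt = (-0.9560, 0.9640, -0.9680)
ω×(Iω) gyroscopic = (-0.0504, 0.0140, -0.0960)
angular accel α = (1.0050, -0.5250, 1.9600)
new body rate ω' = (-0.8995, 1.1475, 0.8960)
Hamilton product q⊗(0,ω) = (-1.0914508, -0.5198205, 0.9634131, -0.7350912)
updated quaternion q' = (0.3405, -0.9263, 0.1197, 0.1077)

p' = (0.9900, 2.3000, -1.7000)
q' = (0.3405, -0.9263, 0.1197, 0.1077)
v' = (-0.9560, 0.9640, -0.9680)
ω' = (-0.8995, 1.1475, 0.8960)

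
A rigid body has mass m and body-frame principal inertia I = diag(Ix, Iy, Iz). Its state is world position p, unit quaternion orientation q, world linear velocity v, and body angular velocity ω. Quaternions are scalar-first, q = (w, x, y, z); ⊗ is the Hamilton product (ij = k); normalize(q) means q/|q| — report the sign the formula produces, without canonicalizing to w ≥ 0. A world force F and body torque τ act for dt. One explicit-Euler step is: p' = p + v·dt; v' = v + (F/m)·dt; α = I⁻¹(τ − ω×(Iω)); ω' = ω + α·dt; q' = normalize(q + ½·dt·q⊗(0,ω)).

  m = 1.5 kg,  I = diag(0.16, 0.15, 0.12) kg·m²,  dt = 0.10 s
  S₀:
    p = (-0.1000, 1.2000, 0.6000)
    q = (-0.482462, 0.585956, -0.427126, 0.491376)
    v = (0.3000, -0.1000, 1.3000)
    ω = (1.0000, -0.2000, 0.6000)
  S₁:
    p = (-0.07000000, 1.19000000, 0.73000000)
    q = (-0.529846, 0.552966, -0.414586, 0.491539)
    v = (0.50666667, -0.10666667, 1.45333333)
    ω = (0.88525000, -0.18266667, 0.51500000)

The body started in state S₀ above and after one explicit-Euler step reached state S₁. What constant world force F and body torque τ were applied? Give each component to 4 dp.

velocity change Δv = (0.20666667, -0.00666667, 0.15333333)
m·(v₁−v₀)/dt = (3.1000, -0.1000, 2.3000)
ω₁ − ω₀ = (-0.11475000, 0.01733333, -0.08500000)
precession coupling = (0.0036, 0.0240, 0.0020)
I·α + gyro = (-0.1800, 0.0500, -0.1000)

F = (3.1000, -0.1000, 2.3000)
τ = (-0.1800, 0.0500, -0.1000)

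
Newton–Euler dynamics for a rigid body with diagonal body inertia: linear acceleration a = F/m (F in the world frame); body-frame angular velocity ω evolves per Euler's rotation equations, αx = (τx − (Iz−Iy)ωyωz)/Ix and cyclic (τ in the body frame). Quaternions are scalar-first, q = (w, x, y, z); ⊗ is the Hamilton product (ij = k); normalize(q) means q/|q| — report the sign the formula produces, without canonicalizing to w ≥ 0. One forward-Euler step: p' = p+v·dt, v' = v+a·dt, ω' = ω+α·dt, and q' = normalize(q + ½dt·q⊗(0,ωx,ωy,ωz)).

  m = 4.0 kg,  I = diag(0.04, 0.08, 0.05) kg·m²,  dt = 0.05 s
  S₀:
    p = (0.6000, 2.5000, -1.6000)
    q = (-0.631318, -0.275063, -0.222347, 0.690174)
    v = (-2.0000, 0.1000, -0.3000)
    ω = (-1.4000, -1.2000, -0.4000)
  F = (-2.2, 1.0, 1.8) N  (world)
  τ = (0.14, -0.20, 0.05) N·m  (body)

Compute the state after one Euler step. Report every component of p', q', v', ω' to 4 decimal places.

p' = (0.5000, 2.5050, -1.6150)
q' = (-0.6400, -0.2298, -0.2301, 0.6962)
v' = (-2.0275, 0.1125, -0.2775)
ω' = (-1.2070, -1.3215, -0.4172)

precession coupling ω×(Iω) = (-0.0144, -0.0056, 0.0672)
(τ − ω×Iω)/I = (3.8600, -2.4300, -0.3440)
ω + α·dt = (-1.2070, -1.3215, -0.4172)
q⊗(0,ω) = (-0.3758350, 1.8009928, -0.3186872, 0.2713170)
q + ½dt·q⊗(0,ω), renormalized = (-0.6400, -0.2298, -0.2301, 0.6962)
linear accel F/m = (-0.5500, 0.2500, 0.4500)
p + v·dt = (0.5000, 2.5050, -1.6150)
new velocity v' = (-2.0275, 0.1125, -0.2775)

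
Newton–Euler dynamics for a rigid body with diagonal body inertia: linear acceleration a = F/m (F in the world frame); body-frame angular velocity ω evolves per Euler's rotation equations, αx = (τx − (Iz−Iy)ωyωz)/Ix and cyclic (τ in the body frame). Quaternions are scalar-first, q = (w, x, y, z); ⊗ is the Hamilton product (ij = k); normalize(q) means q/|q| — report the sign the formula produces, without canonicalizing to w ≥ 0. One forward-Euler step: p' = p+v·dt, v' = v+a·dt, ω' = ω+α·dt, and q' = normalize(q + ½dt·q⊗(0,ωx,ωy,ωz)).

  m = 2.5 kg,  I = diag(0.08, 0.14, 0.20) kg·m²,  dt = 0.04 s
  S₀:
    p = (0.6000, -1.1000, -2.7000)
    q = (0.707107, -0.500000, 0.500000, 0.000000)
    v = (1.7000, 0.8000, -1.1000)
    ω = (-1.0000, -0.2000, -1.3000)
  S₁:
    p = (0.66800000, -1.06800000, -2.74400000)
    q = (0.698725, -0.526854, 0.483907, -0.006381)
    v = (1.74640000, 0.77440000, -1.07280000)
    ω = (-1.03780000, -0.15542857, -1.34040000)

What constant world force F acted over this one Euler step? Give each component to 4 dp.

v₁ − v₀ = (0.04640000, -0.02560000, 0.02720000)
applied force F = (2.9000, -1.6000, 1.7000)

F = (2.9000, -1.6000, 1.7000)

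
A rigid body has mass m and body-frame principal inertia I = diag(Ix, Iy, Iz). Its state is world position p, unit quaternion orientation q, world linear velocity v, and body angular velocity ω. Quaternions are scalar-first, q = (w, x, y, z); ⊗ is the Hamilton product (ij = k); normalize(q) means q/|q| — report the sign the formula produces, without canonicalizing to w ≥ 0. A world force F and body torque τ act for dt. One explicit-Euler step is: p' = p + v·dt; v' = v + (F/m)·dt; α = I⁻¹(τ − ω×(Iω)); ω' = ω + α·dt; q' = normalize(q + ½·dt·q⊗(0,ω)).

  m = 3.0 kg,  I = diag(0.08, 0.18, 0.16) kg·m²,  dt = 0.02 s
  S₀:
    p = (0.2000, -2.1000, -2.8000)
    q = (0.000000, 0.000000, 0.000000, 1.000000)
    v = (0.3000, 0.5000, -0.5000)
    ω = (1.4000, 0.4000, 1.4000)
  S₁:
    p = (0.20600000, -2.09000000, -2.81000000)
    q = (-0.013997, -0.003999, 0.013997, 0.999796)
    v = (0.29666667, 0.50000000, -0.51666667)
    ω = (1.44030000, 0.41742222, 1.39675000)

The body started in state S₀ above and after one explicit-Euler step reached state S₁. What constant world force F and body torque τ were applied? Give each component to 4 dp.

F = (-0.5000, 0.0000, -2.5000)
τ = (0.1500, 0.0000, 0.0300)

velocity change Δv = (-0.00333333, 0.00000000, -0.01666667)
applied force F = (-0.5000, 0.0000, -2.5000)
ω₁ − ω₀ = (0.04030000, 0.01742222, -0.00325000)
gyro term ω₀×Iω₀ = (-0.0112, -0.1568, 0.0560)
τ = I·(Δω/dt) + ω₀×(Iω₀) = (0.1500, 0.0000, 0.0300)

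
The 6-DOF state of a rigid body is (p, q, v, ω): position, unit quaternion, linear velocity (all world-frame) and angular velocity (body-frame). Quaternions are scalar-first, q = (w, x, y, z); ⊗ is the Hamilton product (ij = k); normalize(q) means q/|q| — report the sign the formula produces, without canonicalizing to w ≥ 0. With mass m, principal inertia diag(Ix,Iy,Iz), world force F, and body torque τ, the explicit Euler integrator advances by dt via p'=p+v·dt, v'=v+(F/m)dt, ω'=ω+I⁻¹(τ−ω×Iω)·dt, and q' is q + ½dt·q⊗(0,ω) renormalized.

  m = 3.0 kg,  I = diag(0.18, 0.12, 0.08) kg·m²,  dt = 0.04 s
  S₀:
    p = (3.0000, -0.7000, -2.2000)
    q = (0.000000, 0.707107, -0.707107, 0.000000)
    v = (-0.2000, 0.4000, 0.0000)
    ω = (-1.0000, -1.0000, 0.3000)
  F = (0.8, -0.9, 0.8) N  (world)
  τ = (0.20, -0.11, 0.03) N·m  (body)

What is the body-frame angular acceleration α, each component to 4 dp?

gyro term ω×Iω = (0.0120, -0.0300, -0.0600)
(τ − ω×Iω)/I = (1.0444, -0.6667, 1.1250)

α = (1.0444, -0.6667, 1.1250)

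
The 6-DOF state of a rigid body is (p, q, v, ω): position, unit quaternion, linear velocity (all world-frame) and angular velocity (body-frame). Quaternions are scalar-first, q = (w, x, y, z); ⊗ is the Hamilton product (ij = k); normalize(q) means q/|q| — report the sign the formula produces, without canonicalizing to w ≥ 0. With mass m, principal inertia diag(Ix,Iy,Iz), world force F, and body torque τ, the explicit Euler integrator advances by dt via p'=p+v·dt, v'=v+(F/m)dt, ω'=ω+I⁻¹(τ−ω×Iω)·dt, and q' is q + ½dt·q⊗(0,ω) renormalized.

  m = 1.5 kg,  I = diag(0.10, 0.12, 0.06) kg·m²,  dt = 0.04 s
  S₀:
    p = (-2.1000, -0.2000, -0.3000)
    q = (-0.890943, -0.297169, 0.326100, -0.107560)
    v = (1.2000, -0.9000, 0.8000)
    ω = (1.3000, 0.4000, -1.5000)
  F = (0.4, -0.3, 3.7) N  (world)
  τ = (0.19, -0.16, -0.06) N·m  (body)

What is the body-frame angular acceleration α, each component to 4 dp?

α = (1.5400, -0.6833, -1.1733)

precession coupling ω×(Iω) = (0.0360, -0.0780, 0.0104)
(τ − ω×Iω)/I = (1.5400, -0.6833, -1.1733)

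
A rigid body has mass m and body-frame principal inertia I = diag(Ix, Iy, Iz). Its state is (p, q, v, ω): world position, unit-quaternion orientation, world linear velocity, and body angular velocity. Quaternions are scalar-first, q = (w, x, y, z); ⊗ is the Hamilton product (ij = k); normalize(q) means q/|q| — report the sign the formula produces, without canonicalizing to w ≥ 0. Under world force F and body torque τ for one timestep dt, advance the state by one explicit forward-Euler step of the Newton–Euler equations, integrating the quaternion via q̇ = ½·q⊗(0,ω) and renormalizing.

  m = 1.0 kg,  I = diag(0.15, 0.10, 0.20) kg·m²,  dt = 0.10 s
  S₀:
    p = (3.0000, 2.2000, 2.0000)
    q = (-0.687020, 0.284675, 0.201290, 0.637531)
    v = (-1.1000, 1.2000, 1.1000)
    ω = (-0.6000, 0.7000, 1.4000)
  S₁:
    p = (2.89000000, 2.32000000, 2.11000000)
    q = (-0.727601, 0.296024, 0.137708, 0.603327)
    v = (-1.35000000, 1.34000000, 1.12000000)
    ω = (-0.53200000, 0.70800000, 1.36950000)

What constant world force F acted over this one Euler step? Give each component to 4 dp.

F = (-2.5000, 1.4000, 0.2000)

velocity change Δv = (-0.25000000, 0.14000000, 0.02000000)
applied force F = (-2.5000, 1.4000, 0.2000)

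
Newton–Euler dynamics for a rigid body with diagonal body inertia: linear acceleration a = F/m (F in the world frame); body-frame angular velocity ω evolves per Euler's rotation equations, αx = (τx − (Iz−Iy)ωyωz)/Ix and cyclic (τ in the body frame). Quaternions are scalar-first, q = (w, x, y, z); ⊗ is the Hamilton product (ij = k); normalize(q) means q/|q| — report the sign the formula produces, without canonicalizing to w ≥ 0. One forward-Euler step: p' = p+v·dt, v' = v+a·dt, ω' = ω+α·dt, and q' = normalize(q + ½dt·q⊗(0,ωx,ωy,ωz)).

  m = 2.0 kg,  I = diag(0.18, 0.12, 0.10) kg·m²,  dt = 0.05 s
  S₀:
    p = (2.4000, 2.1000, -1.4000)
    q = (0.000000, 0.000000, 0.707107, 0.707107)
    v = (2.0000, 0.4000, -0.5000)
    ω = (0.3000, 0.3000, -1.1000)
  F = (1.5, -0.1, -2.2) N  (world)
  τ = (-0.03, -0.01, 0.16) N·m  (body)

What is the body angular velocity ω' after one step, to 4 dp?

ω' = (0.2898, 0.3068, -1.0173)

angular accel α = (-0.2033, 0.1367, 1.6540)
new body rate ω' = (0.2898, 0.3068, -1.0173)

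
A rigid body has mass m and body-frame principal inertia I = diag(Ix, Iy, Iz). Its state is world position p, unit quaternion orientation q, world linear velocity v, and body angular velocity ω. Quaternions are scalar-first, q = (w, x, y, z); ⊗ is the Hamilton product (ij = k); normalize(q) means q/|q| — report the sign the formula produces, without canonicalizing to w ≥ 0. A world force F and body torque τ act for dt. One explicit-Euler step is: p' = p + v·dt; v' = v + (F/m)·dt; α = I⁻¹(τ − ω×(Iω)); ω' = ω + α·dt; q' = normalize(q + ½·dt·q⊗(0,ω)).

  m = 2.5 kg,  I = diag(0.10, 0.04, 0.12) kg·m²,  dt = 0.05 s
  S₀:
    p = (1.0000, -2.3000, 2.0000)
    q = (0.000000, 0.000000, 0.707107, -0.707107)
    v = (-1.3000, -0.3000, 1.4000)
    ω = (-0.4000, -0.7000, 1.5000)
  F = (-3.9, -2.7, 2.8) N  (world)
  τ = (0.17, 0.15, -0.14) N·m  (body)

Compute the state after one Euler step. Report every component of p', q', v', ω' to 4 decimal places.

p' = (0.9350, -2.3150, 2.0700)
q' = (0.0389, 0.0141, 0.7135, -0.6994)
v' = (-1.3780, -0.3540, 1.4560)
ω' = (-0.2730, -0.5275, 1.4487)

ω×(Iω) gyroscopic = (-0.0840, 0.0120, -0.0168)
(τ − ω×Iω)/I = (2.5400, 3.4500, -1.0267)
new body rate ω' = (-0.2730, -0.5275, 1.4487)
2q̇ = q⊗(0,ω) = (1.5556354, 0.5656856, 0.2828428, 0.2828428)
q + ½dt·q⊗(0,ω), renormalized = (0.0389, 0.0141, 0.7135, -0.6994)
p' = p + v·dt = (0.9350, -2.3150, 2.0700)
v' = v + a·dt = (-1.3780, -0.3540, 1.4560)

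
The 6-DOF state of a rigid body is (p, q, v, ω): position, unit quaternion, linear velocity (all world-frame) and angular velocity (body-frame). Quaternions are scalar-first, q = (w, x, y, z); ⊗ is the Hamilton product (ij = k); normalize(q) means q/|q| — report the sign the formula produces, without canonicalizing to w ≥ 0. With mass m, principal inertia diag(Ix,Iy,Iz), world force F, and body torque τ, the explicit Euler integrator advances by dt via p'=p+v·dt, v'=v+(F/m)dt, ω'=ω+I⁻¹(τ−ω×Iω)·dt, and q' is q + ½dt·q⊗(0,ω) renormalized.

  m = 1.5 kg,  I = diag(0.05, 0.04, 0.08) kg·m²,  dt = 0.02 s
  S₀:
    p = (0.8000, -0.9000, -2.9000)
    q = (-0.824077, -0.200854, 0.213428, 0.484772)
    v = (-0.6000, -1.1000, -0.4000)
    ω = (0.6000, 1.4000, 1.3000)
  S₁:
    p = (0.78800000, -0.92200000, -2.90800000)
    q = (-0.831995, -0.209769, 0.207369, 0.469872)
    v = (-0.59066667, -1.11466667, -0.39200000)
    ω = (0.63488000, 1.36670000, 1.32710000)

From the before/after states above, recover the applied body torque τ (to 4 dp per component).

rate change Δω = (0.03488000, -0.03330000, 0.02710000)
applied torque τ = (0.1600, -0.0900, 0.1000)

τ = (0.1600, -0.0900, 0.1000)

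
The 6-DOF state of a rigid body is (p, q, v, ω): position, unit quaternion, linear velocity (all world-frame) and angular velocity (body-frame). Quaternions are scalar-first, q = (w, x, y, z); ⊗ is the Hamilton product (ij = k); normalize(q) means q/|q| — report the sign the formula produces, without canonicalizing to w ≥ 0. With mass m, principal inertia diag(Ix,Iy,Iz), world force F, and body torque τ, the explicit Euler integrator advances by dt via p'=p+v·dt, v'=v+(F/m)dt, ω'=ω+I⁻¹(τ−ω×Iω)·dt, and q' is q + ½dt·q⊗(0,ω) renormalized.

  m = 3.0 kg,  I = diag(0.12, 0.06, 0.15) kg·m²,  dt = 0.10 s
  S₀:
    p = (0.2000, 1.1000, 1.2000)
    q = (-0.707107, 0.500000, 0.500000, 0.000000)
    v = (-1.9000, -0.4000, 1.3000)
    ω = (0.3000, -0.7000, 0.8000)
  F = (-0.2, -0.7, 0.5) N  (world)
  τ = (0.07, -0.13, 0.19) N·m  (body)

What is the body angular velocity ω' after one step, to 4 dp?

ω' = (0.4003, -0.9047, 0.9183)

ω×(Iω) gyroscopic = (-0.0504, -0.0072, 0.0126)
α = I⁻¹(τ − ω×Iω) = (1.0033, -2.0467, 1.1827)
ω' = ω + α·dt = (0.4003, -0.9047, 0.9183)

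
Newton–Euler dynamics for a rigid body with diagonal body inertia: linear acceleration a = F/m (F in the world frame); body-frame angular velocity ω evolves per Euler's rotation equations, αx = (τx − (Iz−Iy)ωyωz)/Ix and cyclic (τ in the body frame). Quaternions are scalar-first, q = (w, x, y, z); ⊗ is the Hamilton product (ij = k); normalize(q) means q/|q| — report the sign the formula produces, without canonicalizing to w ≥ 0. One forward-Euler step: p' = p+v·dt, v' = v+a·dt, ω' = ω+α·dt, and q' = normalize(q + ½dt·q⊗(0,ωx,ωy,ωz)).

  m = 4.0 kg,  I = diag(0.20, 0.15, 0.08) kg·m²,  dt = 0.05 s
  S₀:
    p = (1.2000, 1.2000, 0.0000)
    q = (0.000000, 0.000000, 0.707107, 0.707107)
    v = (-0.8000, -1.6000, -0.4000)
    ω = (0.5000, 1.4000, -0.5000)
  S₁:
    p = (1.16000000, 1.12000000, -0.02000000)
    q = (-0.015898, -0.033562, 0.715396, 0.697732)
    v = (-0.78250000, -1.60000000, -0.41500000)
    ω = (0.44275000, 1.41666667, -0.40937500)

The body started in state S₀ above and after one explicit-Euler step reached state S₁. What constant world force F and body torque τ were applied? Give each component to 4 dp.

F = (1.4000, 0.0000, -1.2000)
τ = (-0.1800, 0.0200, 0.1100)

v₁ − v₀ = (0.01750000, 0.00000000, -0.01500000)
m·(v₁−v₀)/dt = (1.4000, 0.0000, -1.2000)
Δω = ω₁−ω₀ = (-0.05725000, 0.01666667, 0.09062500)
I·α + gyro = (-0.1800, 0.0200, 0.1100)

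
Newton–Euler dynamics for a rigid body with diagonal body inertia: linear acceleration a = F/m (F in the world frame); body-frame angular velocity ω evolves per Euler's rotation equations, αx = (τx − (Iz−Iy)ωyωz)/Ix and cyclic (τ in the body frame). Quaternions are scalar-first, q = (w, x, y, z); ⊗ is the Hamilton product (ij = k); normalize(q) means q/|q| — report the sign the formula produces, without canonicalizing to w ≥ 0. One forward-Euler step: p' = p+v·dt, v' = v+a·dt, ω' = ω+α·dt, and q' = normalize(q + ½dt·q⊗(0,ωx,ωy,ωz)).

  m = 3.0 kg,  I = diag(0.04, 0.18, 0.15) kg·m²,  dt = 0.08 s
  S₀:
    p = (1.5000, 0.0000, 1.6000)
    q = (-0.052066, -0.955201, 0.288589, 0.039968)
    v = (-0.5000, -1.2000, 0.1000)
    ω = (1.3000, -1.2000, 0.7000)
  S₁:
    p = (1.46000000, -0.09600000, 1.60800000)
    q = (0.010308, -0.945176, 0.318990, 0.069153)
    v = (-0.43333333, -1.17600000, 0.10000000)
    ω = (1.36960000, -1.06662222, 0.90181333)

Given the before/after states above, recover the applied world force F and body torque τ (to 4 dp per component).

F = (2.5000, 0.9000, 0.0000)
τ = (0.0600, 0.2000, 0.1600)

Δv = v₁−v₀ = (0.06666667, 0.02400000, 0.00000000)
F = m·Δv/dt = (2.5000, 0.9000, 0.0000)
ω₁ − ω₀ = (0.06960000, 0.13337778, 0.20181333)
I·α + gyro = (0.0600, 0.2000, 0.1600)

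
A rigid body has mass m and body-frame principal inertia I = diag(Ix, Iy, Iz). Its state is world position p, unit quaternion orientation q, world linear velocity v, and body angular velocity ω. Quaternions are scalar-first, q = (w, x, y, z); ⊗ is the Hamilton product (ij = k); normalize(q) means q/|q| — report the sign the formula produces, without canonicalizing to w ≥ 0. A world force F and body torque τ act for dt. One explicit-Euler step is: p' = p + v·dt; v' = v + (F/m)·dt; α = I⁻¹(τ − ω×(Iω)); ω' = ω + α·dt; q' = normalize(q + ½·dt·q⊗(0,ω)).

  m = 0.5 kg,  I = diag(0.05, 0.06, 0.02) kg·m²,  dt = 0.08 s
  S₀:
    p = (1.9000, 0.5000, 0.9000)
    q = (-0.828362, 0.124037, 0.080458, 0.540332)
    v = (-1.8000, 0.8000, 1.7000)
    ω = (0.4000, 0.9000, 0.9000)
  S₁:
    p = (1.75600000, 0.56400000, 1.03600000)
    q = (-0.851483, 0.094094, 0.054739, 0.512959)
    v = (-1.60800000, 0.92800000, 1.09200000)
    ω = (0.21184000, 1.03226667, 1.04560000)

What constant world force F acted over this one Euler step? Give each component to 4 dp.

velocity change Δv = (0.19200000, 0.12800000, -0.60800000)
F = m·Δv/dt = (1.2000, 0.8000, -3.8000)

F = (1.2000, 0.8000, -3.8000)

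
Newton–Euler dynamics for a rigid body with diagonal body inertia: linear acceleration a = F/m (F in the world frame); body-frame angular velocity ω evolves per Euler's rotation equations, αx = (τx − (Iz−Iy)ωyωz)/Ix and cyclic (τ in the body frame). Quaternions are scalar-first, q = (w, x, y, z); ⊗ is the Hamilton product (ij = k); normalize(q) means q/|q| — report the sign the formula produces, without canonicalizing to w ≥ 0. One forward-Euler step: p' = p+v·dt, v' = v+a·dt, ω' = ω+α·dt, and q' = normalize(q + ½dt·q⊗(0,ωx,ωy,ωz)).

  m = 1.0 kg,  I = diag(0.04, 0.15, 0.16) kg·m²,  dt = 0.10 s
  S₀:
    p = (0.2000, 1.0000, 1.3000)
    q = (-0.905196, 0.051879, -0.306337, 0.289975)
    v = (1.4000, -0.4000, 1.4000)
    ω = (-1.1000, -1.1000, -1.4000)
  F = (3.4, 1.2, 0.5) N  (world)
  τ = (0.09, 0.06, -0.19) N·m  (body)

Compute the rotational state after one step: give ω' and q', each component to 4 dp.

angular accel α = (1.8650, 1.6320, -2.0194)
ω + α·dt = (-0.9135, -0.9368, -1.6019)
q⊗(0,ω) = (0.1260612, 1.7435599, 0.7493737, 0.8732368)
q' = normalize(q + ½dt·q⊗(0,ω)) = (-0.8940, 0.1383, -0.2674, 0.3318)

ω' = (-0.9135, -0.9368, -1.6019)
q' = (-0.8940, 0.1383, -0.2674, 0.3318)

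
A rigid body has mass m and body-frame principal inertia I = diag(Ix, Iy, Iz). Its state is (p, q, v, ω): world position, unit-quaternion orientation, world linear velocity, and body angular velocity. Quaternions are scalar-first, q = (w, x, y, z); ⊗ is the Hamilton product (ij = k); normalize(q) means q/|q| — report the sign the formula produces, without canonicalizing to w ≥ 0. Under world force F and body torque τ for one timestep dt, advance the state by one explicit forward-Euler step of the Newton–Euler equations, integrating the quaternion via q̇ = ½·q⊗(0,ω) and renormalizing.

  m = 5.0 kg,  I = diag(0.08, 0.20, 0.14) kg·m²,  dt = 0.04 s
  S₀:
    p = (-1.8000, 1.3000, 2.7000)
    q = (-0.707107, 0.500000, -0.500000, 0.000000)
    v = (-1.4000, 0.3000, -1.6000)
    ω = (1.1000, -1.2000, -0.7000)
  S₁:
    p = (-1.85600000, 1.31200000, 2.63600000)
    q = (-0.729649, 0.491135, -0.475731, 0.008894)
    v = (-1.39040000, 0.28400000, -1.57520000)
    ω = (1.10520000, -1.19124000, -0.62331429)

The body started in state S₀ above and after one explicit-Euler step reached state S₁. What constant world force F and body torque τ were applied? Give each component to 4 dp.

Δv = v₁−v₀ = (0.00960000, -0.01600000, 0.02480000)
applied force F = (1.2000, -2.0000, 3.1000)
rate change Δω = (0.00520000, 0.00876000, 0.07668571)
precession coupling = (-0.0504, 0.0462, -0.1584)
applied torque τ = (-0.0400, 0.0900, 0.1100)

F = (1.2000, -2.0000, 3.1000)
τ = (-0.0400, 0.0900, 0.1100)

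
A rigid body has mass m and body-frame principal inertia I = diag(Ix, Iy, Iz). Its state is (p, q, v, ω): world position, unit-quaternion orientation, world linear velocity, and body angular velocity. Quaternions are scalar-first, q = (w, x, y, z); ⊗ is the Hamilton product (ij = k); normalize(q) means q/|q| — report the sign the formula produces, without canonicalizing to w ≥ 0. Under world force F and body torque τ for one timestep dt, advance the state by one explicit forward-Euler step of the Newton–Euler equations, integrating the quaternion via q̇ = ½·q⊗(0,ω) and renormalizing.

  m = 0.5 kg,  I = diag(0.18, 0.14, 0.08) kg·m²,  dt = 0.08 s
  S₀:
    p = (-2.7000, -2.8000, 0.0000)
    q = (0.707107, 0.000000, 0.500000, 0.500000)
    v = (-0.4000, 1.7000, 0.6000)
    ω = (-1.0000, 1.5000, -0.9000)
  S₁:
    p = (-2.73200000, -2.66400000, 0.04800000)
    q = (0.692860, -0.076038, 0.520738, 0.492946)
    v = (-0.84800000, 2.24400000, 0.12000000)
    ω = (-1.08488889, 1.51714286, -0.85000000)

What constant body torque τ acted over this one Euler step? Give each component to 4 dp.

Δω = ω₁−ω₀ = (-0.08488889, 0.01714286, 0.05000000)
ω₀×(Iω₀) = (0.0810, 0.0900, 0.0600)
τ = I·(Δω/dt) + ω₀×(Iω₀) = (-0.1100, 0.1200, 0.1100)

τ = (-0.1100, 0.1200, 0.1100)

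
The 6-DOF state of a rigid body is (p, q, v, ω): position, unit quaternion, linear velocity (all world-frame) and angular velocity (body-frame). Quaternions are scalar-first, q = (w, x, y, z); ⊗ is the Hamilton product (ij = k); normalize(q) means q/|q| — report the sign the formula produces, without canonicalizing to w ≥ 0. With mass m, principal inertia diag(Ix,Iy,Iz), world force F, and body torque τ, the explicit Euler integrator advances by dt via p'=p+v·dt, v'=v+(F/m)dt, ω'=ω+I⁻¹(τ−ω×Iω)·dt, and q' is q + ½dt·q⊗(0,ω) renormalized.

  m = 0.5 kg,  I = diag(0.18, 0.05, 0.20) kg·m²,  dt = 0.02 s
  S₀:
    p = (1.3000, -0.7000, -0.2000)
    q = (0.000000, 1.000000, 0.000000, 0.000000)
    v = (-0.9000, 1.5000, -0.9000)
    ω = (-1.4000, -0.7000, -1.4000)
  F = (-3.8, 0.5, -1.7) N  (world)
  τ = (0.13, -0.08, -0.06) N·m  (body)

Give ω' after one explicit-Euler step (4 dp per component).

α = I⁻¹(τ − ω×Iω) = (-0.0944, -0.8160, 0.3370)
ω + α·dt = (-1.4019, -0.7163, -1.3933)

ω' = (-1.4019, -0.7163, -1.3933)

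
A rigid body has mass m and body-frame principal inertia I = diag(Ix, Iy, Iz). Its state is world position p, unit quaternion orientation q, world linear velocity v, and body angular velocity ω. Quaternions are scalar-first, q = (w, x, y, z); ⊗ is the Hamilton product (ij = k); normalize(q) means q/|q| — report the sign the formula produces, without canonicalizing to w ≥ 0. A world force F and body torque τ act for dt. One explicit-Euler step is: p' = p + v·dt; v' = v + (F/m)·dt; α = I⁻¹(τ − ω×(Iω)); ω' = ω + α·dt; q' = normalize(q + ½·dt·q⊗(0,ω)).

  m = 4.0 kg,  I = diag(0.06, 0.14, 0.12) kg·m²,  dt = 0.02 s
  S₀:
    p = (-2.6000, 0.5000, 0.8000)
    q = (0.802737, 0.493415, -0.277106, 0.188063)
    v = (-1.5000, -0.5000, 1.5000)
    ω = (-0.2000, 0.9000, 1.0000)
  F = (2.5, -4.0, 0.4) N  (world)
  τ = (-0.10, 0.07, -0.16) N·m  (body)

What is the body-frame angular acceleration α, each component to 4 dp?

gyro term ω×Iω = (-0.0180, 0.0120, -0.0144)
α = I⁻¹(τ − ω×Iω) = (-1.3667, 0.4143, -1.2133)

α = (-1.3667, 0.4143, -1.2133)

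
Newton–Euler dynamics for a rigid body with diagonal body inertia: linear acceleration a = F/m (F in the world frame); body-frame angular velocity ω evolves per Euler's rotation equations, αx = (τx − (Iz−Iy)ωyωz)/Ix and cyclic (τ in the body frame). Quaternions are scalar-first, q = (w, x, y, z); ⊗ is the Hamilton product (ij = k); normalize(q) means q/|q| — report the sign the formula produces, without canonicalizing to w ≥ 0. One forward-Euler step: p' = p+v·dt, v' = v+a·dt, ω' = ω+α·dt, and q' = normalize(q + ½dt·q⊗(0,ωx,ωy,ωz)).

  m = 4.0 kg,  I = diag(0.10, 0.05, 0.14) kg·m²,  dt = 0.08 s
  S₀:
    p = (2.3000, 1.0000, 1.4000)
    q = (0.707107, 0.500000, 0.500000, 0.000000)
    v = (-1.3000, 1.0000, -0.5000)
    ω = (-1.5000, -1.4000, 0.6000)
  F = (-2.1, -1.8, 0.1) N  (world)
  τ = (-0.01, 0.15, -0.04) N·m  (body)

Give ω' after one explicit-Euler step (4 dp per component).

precession coupling ω×(Iω) = (-0.0756, 0.0360, -0.1050)
α = I⁻¹(τ − ω×Iω) = (0.6560, 2.2800, 0.4643)
new body rate ω' = (-1.4475, -1.2176, 0.6371)

ω' = (-1.4475, -1.2176, 0.6371)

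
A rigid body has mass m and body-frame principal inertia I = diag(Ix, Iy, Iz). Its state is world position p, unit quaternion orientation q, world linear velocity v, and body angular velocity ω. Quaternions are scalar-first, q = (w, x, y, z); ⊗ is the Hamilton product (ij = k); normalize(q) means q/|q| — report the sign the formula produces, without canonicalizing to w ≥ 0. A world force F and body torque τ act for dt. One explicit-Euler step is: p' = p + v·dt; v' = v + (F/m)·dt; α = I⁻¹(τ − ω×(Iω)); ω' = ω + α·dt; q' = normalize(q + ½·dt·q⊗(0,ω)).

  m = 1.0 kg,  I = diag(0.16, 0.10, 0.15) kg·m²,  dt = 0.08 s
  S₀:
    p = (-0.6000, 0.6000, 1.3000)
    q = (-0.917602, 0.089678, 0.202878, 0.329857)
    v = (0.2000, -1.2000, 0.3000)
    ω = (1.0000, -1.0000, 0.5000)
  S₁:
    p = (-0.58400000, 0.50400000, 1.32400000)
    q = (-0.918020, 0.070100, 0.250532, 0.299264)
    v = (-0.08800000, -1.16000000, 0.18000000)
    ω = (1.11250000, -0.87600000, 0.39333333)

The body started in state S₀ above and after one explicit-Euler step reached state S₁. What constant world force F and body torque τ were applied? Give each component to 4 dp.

rate change Δω = (0.11250000, 0.12400000, -0.10666667)
τ = I·(Δω/dt) + ω₀×(Iω₀) = (0.2000, 0.1600, -0.1400)
Δv = v₁−v₀ = (-0.28800000, 0.04000000, -0.12000000)
m·(v₁−v₀)/dt = (-3.6000, 0.5000, -1.5000)

F = (-3.6000, 0.5000, -1.5000)
τ = (0.2000, 0.1600, -0.1400)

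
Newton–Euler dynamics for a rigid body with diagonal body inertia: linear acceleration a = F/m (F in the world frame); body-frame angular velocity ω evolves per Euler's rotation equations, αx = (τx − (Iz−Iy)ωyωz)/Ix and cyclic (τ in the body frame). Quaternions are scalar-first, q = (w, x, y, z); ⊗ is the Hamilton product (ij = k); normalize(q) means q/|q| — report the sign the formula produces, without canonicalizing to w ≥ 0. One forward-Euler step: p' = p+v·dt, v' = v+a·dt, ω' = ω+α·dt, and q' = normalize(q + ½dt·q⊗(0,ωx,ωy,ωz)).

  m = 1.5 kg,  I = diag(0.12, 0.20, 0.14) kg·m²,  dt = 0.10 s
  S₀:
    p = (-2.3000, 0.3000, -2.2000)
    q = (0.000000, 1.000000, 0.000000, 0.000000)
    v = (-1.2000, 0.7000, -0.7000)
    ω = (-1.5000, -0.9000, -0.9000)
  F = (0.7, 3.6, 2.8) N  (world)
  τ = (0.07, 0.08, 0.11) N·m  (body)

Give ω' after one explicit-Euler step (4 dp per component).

ω' = (-1.4012, -0.8465, -0.8986)

precession coupling ω×(Iω) = (-0.0486, -0.0270, 0.1080)
α = I⁻¹(τ − ω×Iω) = (0.9883, 0.5350, 0.0143)
new body rate ω' = (-1.4012, -0.8465, -0.8986)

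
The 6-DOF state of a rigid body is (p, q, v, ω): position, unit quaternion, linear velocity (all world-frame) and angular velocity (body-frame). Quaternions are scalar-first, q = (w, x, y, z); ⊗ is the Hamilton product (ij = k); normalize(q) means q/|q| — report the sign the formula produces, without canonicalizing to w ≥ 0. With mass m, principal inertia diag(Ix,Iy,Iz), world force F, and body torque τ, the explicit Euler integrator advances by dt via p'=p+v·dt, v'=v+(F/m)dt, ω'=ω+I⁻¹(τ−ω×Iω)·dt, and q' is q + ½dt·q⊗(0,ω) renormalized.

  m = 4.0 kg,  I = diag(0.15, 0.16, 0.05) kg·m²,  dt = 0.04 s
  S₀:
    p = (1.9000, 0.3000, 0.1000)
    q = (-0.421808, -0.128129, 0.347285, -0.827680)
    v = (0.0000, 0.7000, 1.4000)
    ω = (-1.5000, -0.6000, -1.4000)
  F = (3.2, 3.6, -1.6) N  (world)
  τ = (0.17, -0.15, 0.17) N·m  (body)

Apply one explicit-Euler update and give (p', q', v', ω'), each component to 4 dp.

p' = (1.9000, 0.3280, 0.1560)
q' = (-0.4443, -0.1350, 0.3732, -0.8032)
v' = (0.0320, 0.7360, 1.3840)
ω' = (-1.4300, -0.6900, -1.2712)

p' = p + v·dt = (1.9000, 0.3280, 0.1560)
new velocity v' = (0.0320, 0.7360, 1.3840)
precession coupling ω×(Iω) = (-0.0924, 0.2100, 0.0090)
α = I⁻¹(τ − ω×Iω) = (1.7493, -2.2500, 3.2200)
ω' = ω + α·dt = (-1.4300, -0.6900, -1.2712)
q⊗(0,ω) = (-1.1425745, -0.3500950, 1.3152242, 1.1883361)
q + ½dt·q⊗(0,ω), renormalized = (-0.4443, -0.1350, 0.3732, -0.8032)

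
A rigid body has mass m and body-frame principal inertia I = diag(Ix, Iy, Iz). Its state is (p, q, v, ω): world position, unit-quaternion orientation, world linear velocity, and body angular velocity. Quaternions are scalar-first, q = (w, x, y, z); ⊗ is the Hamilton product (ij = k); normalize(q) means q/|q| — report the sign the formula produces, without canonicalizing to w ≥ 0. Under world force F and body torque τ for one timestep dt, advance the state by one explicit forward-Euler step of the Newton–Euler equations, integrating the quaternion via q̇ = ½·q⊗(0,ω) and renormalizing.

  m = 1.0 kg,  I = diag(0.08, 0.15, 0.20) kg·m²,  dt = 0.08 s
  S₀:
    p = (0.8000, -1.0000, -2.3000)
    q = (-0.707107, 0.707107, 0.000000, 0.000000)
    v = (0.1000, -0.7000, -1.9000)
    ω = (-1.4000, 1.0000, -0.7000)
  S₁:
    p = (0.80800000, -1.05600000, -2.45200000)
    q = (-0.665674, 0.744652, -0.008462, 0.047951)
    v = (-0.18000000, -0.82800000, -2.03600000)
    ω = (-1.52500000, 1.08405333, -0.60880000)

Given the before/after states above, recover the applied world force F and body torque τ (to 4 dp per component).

Δv = v₁−v₀ = (-0.28000000, -0.12800000, -0.13600000)
applied force F = (-3.5000, -1.6000, -1.7000)
ω₁ − ω₀ = (-0.12500000, 0.08405333, 0.09120000)
τ = I·(Δω/dt) + ω₀×(Iω₀) = (-0.1600, 0.0400, 0.1300)

F = (-3.5000, -1.6000, -1.7000)
τ = (-0.1600, 0.0400, 0.1300)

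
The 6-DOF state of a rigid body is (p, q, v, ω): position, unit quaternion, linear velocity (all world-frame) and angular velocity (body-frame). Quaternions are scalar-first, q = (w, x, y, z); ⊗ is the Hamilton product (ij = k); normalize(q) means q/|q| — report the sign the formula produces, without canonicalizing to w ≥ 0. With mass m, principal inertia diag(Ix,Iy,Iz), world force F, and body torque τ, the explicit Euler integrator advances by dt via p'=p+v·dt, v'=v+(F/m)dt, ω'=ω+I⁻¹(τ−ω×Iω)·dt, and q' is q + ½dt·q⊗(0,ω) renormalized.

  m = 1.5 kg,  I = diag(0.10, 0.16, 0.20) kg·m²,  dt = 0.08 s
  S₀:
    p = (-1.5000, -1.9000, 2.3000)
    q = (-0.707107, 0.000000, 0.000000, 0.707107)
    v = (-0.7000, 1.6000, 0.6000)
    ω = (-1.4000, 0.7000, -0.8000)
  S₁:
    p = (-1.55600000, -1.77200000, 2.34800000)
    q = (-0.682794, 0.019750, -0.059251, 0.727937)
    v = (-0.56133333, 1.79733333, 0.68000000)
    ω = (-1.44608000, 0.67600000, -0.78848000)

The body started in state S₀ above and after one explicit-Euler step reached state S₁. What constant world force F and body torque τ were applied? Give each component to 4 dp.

F = (2.6000, 3.7000, 1.5000)
τ = (-0.0800, -0.1600, -0.0300)

rate change Δω = (-0.04608000, -0.02400000, 0.01152000)
I·α + gyro = (-0.0800, -0.1600, -0.0300)
Δv = v₁−v₀ = (0.13866667, 0.19733333, 0.08000000)
F = m·Δv/dt = (2.6000, 3.7000, 1.5000)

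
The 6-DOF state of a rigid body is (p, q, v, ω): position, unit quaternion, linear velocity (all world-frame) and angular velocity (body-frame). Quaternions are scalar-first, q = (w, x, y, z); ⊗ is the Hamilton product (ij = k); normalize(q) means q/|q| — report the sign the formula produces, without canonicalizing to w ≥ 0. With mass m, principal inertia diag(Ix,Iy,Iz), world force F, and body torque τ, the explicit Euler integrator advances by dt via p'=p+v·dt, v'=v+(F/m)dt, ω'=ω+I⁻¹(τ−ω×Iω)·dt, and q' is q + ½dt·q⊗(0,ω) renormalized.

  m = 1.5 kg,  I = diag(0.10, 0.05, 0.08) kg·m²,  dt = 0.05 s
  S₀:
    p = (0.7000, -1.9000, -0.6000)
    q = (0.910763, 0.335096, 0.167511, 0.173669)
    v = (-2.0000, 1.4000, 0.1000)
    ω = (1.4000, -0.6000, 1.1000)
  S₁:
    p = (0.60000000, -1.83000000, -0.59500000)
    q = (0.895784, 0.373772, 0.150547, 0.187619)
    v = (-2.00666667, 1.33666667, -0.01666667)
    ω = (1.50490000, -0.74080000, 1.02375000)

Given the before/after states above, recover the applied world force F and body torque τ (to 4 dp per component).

Δω = ω₁−ω₀ = (0.10490000, -0.14080000, -0.07625000)
precession coupling = (-0.0198, 0.0308, 0.0420)
applied torque τ = (0.1900, -0.1100, -0.0800)
Δv = v₁−v₀ = (-0.00666667, -0.06333333, -0.11666667)
m·(v₁−v₀)/dt = (-0.2000, -1.9000, -3.5000)

F = (-0.2000, -1.9000, -3.5000)
τ = (0.1900, -0.1100, -0.0800)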